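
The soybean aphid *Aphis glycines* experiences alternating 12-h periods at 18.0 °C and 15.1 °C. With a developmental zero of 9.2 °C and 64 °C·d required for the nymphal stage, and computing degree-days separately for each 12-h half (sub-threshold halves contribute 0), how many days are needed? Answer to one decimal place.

8.7 days

Day half: max(0, 18.0 − 9.2) × 0.5 = 8.8 × 0.5 = 4.40 DD.
Night half: max(0, 15.1 − 9.2) × 0.5 = 5.9 × 0.5 = 2.95 DD.
Per 24 h: 7.35 DD/day.
Duration = 64 / 7.35 = 8.707 ≈ 8.7 days.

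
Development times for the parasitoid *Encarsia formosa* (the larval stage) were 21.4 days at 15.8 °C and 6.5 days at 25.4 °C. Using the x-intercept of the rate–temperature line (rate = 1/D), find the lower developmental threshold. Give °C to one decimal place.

11.6 °C

Under the model K = D·(T − T_b), so D₁·(T₁ − T_b) = D₂·(T₂ − T_b).
21.4·(15.8 − T_b) = 6.5·(25.4 − T_b)
T_b = (21.4·15.8 − 6.5·25.4) / (21.4 − 6.5) = 173.02 / 14.9 = 11.612 °C ≈ 11.6 °C.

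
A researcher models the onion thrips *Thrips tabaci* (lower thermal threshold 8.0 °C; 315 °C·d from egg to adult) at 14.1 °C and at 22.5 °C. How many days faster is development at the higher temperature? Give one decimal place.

At 14.1 °C: 315 / (14.1 − 8.0) = 315 / 6.1 = 51.639 d.
At 22.5 °C: 315 / (22.5 − 8.0) = 315 / 14.5 = 21.724 d.
Difference = |51.639 − 21.724| = 29.915 ≈ 29.9 days.

29.9 days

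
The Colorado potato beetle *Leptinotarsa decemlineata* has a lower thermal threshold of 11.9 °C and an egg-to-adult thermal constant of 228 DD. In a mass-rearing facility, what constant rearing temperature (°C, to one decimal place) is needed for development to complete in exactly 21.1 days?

Required daily accumulation = 228 / 21.1 = 10.806 DD/day.
T = T_base + 10.806 = 11.9 + 10.806 = 22.706 ≈ 22.7 °C.

22.7 °C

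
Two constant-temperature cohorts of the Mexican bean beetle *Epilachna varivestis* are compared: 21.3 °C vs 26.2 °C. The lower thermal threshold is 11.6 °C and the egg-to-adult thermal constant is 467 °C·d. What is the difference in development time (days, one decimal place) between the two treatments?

16.2 days

At 21.3 °C: 467 / (21.3 − 11.6) = 467 / 9.7 = 48.144 d.
At 26.2 °C: 467 / (26.2 − 11.6) = 467 / 14.6 = 31.986 d.
Difference = |48.144 − 31.986| = 16.158 ≈ 16.2 days.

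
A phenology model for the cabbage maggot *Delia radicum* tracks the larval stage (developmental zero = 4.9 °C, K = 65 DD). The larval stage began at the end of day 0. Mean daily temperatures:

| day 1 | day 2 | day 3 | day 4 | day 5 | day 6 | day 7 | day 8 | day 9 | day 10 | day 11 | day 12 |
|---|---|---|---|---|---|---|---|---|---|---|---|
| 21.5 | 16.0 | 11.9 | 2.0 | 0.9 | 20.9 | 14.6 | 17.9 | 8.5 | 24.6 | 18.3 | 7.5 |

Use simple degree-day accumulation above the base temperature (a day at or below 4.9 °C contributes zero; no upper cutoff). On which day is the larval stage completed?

Daily DD above 4.9 °C: 16.6, 11.1, 7.0, 0.0, 0.0, 16.0, 9.7, 13.0, 3.6, 19.7, 13.4, 2.6.
Cumulative: 16.6, 27.7, 34.7, 34.7, 34.7, 50.7, 60.4, 73.4, 77.0, 96.7, 110.1, 112.7.
The total first reaches 65 DD on day 8.

day 8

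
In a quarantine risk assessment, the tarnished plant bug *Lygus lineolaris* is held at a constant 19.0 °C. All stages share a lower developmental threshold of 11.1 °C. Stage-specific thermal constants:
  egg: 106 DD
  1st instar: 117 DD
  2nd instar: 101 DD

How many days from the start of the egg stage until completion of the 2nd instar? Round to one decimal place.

Daily accumulation at 19.0 °C = 19.0 − 11.1 = 7.9 DD/day.
Total K = 106 + 117 + 101 = 324 DD.
Total duration = 324 / 7.9 = 41.013 ≈ 41.0 days.

41.0 days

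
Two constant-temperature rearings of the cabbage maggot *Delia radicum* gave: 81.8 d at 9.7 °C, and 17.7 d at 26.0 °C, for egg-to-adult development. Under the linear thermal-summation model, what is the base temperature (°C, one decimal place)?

5.2 °C

Linear rate model ⇒ the product D·(T − T_b) is constant across temperatures.
81.8·(9.7 − T_b) = 17.7·(26.0 − T_b)
T_b = (81.8·9.7 − 17.7·26.0) / (81.8 − 17.7) = 333.26 / 64.1 = 5.199 °C ≈ 5.2 °C.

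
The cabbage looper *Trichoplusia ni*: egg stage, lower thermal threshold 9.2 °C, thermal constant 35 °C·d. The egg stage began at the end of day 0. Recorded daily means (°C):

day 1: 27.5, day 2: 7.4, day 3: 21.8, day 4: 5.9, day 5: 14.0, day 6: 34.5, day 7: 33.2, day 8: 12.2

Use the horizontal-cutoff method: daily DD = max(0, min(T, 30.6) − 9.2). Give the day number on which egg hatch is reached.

day 5

Daily DD above 9.2 °C (capped at 21.4): 18.3, 0.0, 12.6, 0.0, 4.8, 21.4, 21.4, 3.0.
Cumulative: 18.3, 18.3, 30.9, 30.9, 35.7, 57.1, 78.5, 81.5.
The total first reaches 35 DD on day 5.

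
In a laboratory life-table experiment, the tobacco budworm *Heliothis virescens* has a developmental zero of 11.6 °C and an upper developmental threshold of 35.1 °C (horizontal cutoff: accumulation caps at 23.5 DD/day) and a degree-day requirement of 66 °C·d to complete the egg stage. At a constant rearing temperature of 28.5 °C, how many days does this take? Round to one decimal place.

Daily accumulation = 28.5 − 11.6 = 16.9 DD/day.
Duration = 66 / 16.9 = 3.905 ≈ 3.9 days.

3.9 days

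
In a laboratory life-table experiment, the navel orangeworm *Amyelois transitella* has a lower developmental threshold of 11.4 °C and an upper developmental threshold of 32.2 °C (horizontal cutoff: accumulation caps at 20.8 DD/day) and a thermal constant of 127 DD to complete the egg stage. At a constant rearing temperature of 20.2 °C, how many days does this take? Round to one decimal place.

Daily accumulation = 20.2 − 11.4 = 8.8 DD/day.
Duration = 127 / 8.8 = 14.432 ≈ 14.4 days.

14.4 days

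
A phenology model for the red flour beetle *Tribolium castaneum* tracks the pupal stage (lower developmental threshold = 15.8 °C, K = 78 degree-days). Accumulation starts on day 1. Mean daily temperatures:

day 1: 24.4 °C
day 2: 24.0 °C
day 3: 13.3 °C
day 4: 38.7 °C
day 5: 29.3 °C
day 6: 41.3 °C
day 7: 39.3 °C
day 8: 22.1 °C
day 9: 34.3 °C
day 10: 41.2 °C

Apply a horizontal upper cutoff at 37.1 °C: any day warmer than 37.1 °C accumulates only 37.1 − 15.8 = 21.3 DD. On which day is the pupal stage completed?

day 7

Daily DD above 15.8 °C (capped at 21.3): 8.6, 8.2, 0.0, 21.3, 13.5, 21.3, 21.3, 6.3, 18.5, 21.3.
Cumulative: 8.6, 16.8, 16.8, 38.1, 51.6, 72.9, 94.2, 100.5, 119.0, 140.3.
The total first reaches 78 DD on day 7.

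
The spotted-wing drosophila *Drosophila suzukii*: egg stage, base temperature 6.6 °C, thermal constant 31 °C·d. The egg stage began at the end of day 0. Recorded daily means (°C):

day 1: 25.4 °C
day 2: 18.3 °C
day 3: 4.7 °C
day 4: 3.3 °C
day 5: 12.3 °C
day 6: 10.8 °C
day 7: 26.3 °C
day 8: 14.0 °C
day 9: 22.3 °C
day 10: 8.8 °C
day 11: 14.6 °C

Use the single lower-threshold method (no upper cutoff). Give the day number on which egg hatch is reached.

day 5

Daily DD above 6.6 °C: 18.8, 11.7, 0.0, 0.0, 5.7, 4.2, 19.7, 7.4, 15.7, 2.2, 8.0.
Cumulative: 18.8, 30.5, 30.5, 30.5, 36.2, 40.4, 60.1, 67.5, 83.2, 85.4, 93.4.
The total first reaches 31 DD on day 5.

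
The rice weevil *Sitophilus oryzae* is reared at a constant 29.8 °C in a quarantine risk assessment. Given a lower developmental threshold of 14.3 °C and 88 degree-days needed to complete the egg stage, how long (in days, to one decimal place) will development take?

Daily accumulation = 29.8 − 14.3 = 15.5 DD/day.
Duration = 88 / 15.5 = 5.677 ≈ 5.7 days.

5.7 days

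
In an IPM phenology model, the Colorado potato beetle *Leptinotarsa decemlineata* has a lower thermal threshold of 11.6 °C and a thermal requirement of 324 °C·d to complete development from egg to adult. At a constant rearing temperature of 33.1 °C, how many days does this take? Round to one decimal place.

Daily accumulation = 33.1 − 11.6 = 21.5 DD/day.
Duration = 324 / 21.5 = 15.070 ≈ 15.1 days.

15.1 days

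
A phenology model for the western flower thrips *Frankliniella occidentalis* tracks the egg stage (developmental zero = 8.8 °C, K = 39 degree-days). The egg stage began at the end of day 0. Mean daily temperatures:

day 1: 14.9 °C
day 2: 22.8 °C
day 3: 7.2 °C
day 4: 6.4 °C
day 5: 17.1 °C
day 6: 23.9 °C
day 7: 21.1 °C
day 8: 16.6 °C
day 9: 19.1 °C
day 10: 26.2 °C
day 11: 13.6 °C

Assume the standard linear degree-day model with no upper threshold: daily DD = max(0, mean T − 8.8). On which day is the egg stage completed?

day 6

Daily DD above 8.8 °C: 6.1, 14.0, 0.0, 0.0, 8.3, 15.1, 12.3, 7.8, 10.3, 17.4, 4.8.
Cumulative: 6.1, 20.1, 20.1, 20.1, 28.4, 43.5, 55.8, 63.6, 73.9, 91.3, 96.1.
The total first reaches 39 DD on day 6.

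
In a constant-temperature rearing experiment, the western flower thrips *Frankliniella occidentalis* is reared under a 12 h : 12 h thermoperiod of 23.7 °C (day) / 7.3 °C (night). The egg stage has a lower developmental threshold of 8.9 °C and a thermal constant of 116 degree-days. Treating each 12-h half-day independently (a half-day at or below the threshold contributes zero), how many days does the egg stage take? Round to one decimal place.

15.7 days

Day half: max(0, 23.7 − 8.9) × 0.5 = 14.8 × 0.5 = 7.40 DD.
Night half: max(0, 7.3 − 8.9) × 0.5 = 0.0 × 0.5 = 0.00 DD.
Per 24 h: 7.40 DD/day.
Duration = 116 / 7.40 = 15.676 ≈ 15.7 days.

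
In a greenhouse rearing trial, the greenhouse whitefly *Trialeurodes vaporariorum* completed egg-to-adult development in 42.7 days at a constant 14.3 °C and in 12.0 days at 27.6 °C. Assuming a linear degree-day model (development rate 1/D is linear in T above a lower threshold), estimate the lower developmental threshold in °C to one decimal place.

9.1 °C

Under the model K = D·(T − T_b), so D₁·(T₁ − T_b) = D₂·(T₂ − T_b).
42.7·(14.3 − T_b) = 12.0·(27.6 − T_b)
T_b = (42.7·14.3 − 12.0·27.6) / (42.7 − 12.0) = 279.41 / 30.7 = 9.101 °C ≈ 9.1 °C.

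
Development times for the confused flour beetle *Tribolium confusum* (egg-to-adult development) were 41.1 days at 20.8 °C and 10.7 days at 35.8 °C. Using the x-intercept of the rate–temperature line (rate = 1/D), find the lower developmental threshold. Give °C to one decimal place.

15.5 °C

Linear rate model ⇒ the product D·(T − T_b) is constant across temperatures.
41.1·(20.8 − T_b) = 10.7·(35.8 − T_b)
T_b = (41.1·20.8 − 10.7·35.8) / (41.1 − 10.7) = 471.82 / 30.4 = 15.520 °C ≈ 15.5 °C.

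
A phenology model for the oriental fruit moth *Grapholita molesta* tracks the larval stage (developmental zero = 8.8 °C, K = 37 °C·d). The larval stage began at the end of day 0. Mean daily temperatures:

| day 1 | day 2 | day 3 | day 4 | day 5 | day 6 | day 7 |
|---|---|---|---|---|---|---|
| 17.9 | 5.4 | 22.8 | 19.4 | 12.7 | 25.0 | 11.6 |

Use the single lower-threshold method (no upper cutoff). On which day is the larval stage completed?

Daily DD above 8.8 °C: 9.1, 0.0, 14.0, 10.6, 3.9, 16.2, 2.8.
Cumulative: 9.1, 9.1, 23.1, 33.7, 37.6, 53.8, 56.6.
The total first reaches 37 DD on day 5.

day 5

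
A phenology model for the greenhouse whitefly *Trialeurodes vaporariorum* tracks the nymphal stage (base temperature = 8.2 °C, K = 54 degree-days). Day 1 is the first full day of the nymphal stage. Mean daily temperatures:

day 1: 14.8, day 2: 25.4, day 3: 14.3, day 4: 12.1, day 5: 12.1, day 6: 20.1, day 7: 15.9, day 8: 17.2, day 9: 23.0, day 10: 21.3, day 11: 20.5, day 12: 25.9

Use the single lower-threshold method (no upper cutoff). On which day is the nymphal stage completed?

Daily DD above 8.2 °C: 6.6, 17.2, 6.1, 3.9, 3.9, 11.9, 7.7, 9.0, 14.8, 13.1, 12.3, 17.7.
Cumulative: 6.6, 23.8, 29.9, 33.8, 37.7, 49.6, 57.3, 66.3, 81.1, 94.2, 106.5, 124.2.
The total first reaches 54 DD on day 7.

day 7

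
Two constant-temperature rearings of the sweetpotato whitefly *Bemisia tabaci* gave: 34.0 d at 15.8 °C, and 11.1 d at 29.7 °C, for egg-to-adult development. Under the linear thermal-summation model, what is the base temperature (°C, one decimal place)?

9.1 °C

Equal thermal constants: D₁(T₁ − T_b) = D₂(T₂ − T_b).
34.0·(15.8 − T_b) = 11.1·(29.7 − T_b)
T_b = (34.0·15.8 − 11.1·29.7) / (34.0 − 11.1) = 207.53 / 22.9 = 9.062 °C ≈ 9.1 °C.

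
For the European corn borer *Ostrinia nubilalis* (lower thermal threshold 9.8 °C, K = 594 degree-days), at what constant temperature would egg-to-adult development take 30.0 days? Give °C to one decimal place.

29.6 °C

Required daily accumulation = 594 / 30.0 = 19.800 DD/day.
T = T_base + 19.800 = 9.8 + 19.800 = 29.600 ≈ 29.6 °C.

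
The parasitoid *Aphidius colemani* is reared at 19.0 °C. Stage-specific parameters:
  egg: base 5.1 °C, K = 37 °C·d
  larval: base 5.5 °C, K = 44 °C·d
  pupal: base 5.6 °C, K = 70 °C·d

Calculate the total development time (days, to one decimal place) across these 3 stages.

11.1 days

egg: 37 / (19.0 − 5.1) = 37 / 13.9 = 2.662 d.
larval: 44 / (19.0 − 5.5) = 44 / 13.5 = 3.259 d.
pupal: 70 / (19.0 − 5.6) = 70 / 13.4 = 5.224 d.
Sum = 11.145 ≈ 11.1 days.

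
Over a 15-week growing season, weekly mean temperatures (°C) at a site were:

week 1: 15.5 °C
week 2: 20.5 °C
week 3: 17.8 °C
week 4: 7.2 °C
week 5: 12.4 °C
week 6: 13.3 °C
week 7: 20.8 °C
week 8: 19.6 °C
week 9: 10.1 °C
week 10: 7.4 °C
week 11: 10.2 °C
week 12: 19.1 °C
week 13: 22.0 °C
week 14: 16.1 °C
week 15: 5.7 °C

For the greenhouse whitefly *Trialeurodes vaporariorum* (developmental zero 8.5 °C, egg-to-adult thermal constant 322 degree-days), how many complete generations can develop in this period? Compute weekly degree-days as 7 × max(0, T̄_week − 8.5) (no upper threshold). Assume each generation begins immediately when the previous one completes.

2 generations

Weekly DD (7 × max(0, T̄ − 8.5)): 49.0, 84.0, 65.1, 0.0, 27.3, 33.6, 86.1, 77.7, 11.2, 0.0, 11.9, 74.2, 94.5, 53.2, 0.0.
Season total = 667.8 DD.
Complete generations = ⌊667.8 / 322⌋ = 2.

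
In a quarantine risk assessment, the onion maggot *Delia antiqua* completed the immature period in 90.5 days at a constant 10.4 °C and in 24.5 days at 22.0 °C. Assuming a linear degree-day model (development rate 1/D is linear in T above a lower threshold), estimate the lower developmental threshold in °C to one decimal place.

6.1 °C

Equal thermal constants: D₁(T₁ − T_b) = D₂(T₂ − T_b).
90.5·(10.4 − T_b) = 24.5·(22.0 − T_b)
T_b = (90.5·10.4 − 24.5·22.0) / (90.5 − 24.5) = 402.20 / 66.0 = 6.094 °C ≈ 6.1 °C.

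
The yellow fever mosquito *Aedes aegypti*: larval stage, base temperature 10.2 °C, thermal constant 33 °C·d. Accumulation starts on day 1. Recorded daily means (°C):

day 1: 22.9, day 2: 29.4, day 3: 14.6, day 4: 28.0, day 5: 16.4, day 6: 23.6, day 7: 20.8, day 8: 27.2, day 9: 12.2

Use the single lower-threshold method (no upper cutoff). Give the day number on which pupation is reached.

Daily DD above 10.2 °C: 12.7, 19.2, 4.4, 17.8, 6.2, 13.4, 10.6, 17.0, 2.0.
Cumulative: 12.7, 31.9, 36.3, 54.1, 60.3, 73.7, 84.3, 101.3, 103.3.
The total first reaches 33 DD on day 3.

day 3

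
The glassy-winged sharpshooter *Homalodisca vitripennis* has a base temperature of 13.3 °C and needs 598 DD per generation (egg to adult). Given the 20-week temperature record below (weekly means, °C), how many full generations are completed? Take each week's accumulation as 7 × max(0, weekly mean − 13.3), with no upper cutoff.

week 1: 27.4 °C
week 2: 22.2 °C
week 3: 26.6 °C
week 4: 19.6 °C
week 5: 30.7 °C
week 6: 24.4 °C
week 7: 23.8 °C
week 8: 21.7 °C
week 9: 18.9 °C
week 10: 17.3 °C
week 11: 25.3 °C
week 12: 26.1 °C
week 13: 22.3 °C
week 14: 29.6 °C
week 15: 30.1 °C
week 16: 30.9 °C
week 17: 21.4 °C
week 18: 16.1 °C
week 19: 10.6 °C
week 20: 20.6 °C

2 generations

Weekly DD (7 × max(0, T̄ − 13.3)): 98.7, 62.3, 93.1, 44.1, 121.8, 77.7, 73.5, 58.8, 39.2, 28.0, 84.0, 89.6, 63.0, 114.1, 117.6, 123.2, 56.7, 19.6, 0.0, 51.1.
Season total = 1416.1 DD.
Complete generations = ⌊1416.1 / 598⌋ = 2.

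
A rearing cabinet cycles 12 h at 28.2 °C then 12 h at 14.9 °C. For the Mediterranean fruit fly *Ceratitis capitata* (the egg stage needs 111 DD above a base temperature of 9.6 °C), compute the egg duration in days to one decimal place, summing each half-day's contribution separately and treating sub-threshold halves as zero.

9.3 days

Day half: max(0, 28.2 − 9.6) × 0.5 = 18.6 × 0.5 = 9.30 DD.
Night half: max(0, 14.9 − 9.6) × 0.5 = 5.3 × 0.5 = 2.65 DD.
Per 24 h: 11.95 DD/day.
Duration = 111 / 11.95 = 9.289 ≈ 9.3 days.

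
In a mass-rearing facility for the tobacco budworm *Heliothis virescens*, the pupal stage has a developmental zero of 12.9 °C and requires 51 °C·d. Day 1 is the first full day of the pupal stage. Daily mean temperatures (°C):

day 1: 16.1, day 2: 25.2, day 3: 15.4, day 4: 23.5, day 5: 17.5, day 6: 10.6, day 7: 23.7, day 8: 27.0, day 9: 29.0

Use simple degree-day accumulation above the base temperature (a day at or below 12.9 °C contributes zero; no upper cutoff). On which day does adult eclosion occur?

Daily DD above 12.9 °C: 3.2, 12.3, 2.5, 10.6, 4.6, 0.0, 10.8, 14.1, 16.1.
Cumulative: 3.2, 15.5, 18.0, 28.6, 33.2, 33.2, 44.0, 58.1, 74.2.
The total first reaches 51 DD on day 8.

day 8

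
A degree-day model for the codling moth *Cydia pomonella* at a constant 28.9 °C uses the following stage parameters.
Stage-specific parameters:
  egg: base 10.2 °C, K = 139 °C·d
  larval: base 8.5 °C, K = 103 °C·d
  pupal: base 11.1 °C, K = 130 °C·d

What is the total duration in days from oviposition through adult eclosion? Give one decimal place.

19.8 days

egg: 139 / (28.9 − 10.2) = 139 / 18.7 = 7.433 d.
larval: 103 / (28.9 − 8.5) = 103 / 20.4 = 5.049 d.
pupal: 130 / (28.9 − 11.1) = 130 / 17.8 = 7.303 d.
Sum = 19.786 ≈ 19.8 days.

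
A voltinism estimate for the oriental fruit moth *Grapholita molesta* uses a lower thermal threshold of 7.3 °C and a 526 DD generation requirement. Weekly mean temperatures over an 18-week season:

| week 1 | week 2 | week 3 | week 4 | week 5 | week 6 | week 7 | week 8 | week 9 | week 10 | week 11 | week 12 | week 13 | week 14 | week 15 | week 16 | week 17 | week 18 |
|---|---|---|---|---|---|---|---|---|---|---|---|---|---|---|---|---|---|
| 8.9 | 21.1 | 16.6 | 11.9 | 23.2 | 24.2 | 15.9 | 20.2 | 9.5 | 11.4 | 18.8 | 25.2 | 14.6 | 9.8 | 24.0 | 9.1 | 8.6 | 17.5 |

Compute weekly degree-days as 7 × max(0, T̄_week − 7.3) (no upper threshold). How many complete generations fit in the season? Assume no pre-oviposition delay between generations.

2 generations

Weekly DD (7 × max(0, T̄ − 7.3)): 11.2, 96.6, 65.1, 32.2, 111.3, 118.3, 60.2, 90.3, 15.4, 28.7, 80.5, 125.3, 51.1, 17.5, 116.9, 12.6, 9.1, 71.4.
Season total = 1113.7 DD.
Complete generations = ⌊1113.7 / 526⌋ = 2.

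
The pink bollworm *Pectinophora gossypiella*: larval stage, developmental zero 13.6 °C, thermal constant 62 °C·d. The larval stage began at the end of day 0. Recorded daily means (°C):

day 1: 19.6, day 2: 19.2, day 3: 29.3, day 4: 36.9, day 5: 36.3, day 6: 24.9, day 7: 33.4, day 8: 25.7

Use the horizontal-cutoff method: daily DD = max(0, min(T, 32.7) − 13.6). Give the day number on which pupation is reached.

Daily DD above 13.6 °C (capped at 19.1): 6.0, 5.6, 15.7, 19.1, 19.1, 11.3, 19.1, 12.1.
Cumulative: 6.0, 11.6, 27.3, 46.4, 65.5, 76.8, 95.9, 108.0.
The total first reaches 62 DD on day 5.

day 5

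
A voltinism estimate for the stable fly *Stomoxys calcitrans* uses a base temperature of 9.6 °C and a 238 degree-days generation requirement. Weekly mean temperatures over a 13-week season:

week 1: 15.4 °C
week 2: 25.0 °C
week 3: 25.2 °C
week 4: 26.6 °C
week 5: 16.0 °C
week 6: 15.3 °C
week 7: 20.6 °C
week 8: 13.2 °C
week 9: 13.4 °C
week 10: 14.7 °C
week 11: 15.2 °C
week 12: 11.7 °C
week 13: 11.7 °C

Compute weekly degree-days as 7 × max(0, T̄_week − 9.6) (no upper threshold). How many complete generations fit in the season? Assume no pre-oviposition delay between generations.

2 generations

Weekly DD (7 × max(0, T̄ − 9.6)): 40.6, 107.8, 109.2, 119.0, 44.8, 39.9, 77.0, 25.2, 26.6, 35.7, 39.2, 14.7, 14.7.
Season total = 694.4 DD.
Complete generations = ⌊694.4 / 238⌋ = 2.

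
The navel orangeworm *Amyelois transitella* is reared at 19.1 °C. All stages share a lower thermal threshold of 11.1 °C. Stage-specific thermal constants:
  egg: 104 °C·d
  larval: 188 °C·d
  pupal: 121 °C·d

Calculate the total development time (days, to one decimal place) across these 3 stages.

51.6 days

Daily accumulation at 19.1 °C = 19.1 − 11.1 = 8.0 DD/day.
Total K = 104 + 188 + 121 = 413 DD.
Total duration = 413 / 8.0 = 51.625 ≈ 51.6 days.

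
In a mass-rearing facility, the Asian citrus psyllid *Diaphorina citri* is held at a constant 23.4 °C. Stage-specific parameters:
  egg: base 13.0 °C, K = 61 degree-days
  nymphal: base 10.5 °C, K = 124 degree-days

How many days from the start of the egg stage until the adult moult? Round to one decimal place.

egg: 61 / (23.4 − 13.0) = 61 / 10.4 = 5.865 d.
nymphal: 124 / (23.4 − 10.5) = 124 / 12.9 = 9.612 d.
Sum = 15.478 ≈ 15.5 days.

15.5 days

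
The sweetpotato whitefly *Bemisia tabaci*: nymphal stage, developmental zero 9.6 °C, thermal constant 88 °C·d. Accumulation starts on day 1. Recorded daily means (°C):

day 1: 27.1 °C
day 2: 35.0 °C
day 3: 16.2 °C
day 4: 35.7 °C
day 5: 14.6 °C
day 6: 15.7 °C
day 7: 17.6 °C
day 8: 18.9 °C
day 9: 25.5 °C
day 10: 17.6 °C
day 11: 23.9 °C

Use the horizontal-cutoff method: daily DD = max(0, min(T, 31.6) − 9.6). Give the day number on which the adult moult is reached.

day 8

Daily DD above 9.6 °C (capped at 22.0): 17.5, 22.0, 6.6, 22.0, 5.0, 6.1, 8.0, 9.3, 15.9, 8.0, 14.3.
Cumulative: 17.5, 39.5, 46.1, 68.1, 73.1, 79.2, 87.2, 96.5, 112.4, 120.4, 134.7.
The total first reaches 88 DD on day 8.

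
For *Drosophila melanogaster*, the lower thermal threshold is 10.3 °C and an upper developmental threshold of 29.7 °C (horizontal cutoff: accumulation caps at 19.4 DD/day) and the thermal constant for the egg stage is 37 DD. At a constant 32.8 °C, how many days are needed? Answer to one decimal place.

1.9 days

Temperature 32.8 °C exceeds the upper threshold, so daily accumulation caps at 29.7 − 10.3 = 19.4 DD/day.
Duration = 37 / 19.4 = 1.907 ≈ 1.9 days.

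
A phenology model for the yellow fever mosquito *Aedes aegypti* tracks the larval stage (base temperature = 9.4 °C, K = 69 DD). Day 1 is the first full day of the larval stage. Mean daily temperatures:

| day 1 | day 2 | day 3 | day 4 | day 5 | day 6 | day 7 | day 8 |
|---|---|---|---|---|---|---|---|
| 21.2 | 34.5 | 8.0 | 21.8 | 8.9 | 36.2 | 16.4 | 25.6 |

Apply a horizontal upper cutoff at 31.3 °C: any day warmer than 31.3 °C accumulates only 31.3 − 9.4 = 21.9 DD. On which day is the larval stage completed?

Daily DD above 9.4 °C (capped at 21.9): 11.8, 21.9, 0.0, 12.4, 0.0, 21.9, 7.0, 16.2.
Cumulative: 11.8, 33.7, 33.7, 46.1, 46.1, 68.0, 75.0, 91.2.
The total first reaches 69 DD on day 7.

day 7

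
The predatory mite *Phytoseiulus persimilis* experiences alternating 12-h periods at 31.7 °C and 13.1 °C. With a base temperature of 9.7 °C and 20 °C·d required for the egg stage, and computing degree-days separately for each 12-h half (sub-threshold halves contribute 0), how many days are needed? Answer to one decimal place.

Day half: max(0, 31.7 − 9.7) × 0.5 = 22.0 × 0.5 = 11.00 DD.
Night half: max(0, 13.1 − 9.7) × 0.5 = 3.4 × 0.5 = 1.70 DD.
Per 24 h: 12.70 DD/day.
Duration = 20 / 12.70 = 1.575 ≈ 1.6 days.

1.6 days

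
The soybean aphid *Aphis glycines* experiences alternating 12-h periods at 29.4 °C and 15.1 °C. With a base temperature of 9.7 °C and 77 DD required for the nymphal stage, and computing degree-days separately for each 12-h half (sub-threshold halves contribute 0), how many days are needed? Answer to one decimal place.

6.1 days

Day half: max(0, 29.4 − 9.7) × 0.5 = 19.7 × 0.5 = 9.85 DD.
Night half: max(0, 15.1 − 9.7) × 0.5 = 5.4 × 0.5 = 2.70 DD.
Per 24 h: 12.55 DD/day.
Duration = 77 / 12.55 = 6.135 ≈ 6.1 days.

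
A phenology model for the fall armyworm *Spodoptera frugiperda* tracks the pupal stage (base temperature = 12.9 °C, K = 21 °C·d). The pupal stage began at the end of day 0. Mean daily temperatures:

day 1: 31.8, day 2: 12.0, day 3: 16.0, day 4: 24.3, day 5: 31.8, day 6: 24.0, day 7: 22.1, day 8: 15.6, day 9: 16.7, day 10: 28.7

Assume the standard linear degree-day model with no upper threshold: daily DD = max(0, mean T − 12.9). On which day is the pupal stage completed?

Daily DD above 12.9 °C: 18.9, 0.0, 3.1, 11.4, 18.9, 11.1, 9.2, 2.7, 3.8, 15.8.
Cumulative: 18.9, 18.9, 22.0, 33.4, 52.3, 63.4, 72.6, 75.3, 79.1, 94.9.
The total first reaches 21 DD on day 3.

day 3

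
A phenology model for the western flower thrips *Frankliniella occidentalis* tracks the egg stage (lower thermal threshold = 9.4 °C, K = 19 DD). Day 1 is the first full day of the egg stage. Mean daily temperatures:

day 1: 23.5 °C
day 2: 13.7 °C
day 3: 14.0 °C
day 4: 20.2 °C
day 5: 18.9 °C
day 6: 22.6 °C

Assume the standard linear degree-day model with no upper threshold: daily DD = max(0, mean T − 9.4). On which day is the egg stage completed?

Daily DD above 9.4 °C: 14.1, 4.3, 4.6, 10.8, 9.5, 13.2.
Cumulative: 14.1, 18.4, 23.0, 33.8, 43.3, 56.5.
The total first reaches 19 DD on day 3.

day 3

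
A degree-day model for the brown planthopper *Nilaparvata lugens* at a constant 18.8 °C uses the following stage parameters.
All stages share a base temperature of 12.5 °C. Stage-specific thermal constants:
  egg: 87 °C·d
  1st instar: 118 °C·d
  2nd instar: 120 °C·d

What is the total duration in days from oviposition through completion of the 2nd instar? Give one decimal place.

Daily accumulation at 18.8 °C = 18.8 − 12.5 = 6.3 DD/day.
Total K = 87 + 118 + 120 = 325 DD.
Total duration = 325 / 6.3 = 51.587 ≈ 51.6 days.

51.6 days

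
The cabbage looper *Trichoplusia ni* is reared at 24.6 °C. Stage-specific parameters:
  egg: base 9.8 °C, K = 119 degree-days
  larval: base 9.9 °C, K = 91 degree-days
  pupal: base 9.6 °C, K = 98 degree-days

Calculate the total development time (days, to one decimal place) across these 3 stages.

20.8 days

egg: 119 / (24.6 − 9.8) = 119 / 14.8 = 8.041 d.
larval: 91 / (24.6 − 9.9) = 91 / 14.7 = 6.190 d.
pupal: 98 / (24.6 − 9.6) = 98 / 15.0 = 6.533 d.
Sum = 20.764 ≈ 20.8 days.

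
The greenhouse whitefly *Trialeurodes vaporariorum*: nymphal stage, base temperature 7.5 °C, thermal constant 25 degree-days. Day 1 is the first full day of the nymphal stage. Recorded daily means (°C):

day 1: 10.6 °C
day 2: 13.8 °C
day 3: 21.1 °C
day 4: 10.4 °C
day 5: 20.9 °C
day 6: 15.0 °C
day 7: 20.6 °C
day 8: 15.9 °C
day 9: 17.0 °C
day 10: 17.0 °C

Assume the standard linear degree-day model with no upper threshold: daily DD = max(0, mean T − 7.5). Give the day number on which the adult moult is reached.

day 4

Daily DD above 7.5 °C: 3.1, 6.3, 13.6, 2.9, 13.4, 7.5, 13.1, 8.4, 9.5, 9.5.
Cumulative: 3.1, 9.4, 23.0, 25.9, 39.3, 46.8, 59.9, 68.3, 77.8, 87.3.
The total first reaches 25 DD on day 4.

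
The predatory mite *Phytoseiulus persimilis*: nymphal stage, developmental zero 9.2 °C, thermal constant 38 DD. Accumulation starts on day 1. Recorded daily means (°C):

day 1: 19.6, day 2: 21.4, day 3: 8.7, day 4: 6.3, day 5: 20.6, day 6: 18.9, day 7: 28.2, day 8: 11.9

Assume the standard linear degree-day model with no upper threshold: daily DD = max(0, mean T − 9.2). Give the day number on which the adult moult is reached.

day 6

Daily DD above 9.2 °C: 10.4, 12.2, 0.0, 0.0, 11.4, 9.7, 19.0, 2.7.
Cumulative: 10.4, 22.6, 22.6, 22.6, 34.0, 43.7, 62.7, 65.4.
The total first reaches 38 DD on day 6.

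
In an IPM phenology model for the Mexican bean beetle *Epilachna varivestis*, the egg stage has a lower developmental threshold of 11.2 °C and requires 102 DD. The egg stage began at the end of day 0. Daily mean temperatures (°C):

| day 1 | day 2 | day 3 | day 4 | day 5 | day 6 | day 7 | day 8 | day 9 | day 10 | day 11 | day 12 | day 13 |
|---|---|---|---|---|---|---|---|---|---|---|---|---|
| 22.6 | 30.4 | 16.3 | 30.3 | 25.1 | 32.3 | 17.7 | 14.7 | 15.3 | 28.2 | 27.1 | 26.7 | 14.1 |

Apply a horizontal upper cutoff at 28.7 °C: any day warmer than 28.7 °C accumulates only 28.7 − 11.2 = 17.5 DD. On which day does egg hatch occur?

Daily DD above 11.2 °C (capped at 17.5): 11.4, 17.5, 5.1, 17.5, 13.9, 17.5, 6.5, 3.5, 4.1, 17.0, 15.9, 15.5, 2.9.
Cumulative: 11.4, 28.9, 34.0, 51.5, 65.4, 82.9, 89.4, 92.9, 97.0, 114.0, 129.9, 145.4, 148.3.
The total first reaches 102 DD on day 10.

day 10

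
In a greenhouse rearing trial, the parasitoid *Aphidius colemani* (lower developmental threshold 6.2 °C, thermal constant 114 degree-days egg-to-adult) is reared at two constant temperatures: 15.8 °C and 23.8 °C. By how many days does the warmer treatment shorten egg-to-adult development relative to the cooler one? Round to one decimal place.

5.4 days

At 15.8 °C: 114 / (15.8 − 6.2) = 114 / 9.6 = 11.875 d.
At 23.8 °C: 114 / (23.8 − 6.2) = 114 / 17.6 = 6.477 d.
Difference = |11.875 − 6.477| = 5.398 ≈ 5.4 days.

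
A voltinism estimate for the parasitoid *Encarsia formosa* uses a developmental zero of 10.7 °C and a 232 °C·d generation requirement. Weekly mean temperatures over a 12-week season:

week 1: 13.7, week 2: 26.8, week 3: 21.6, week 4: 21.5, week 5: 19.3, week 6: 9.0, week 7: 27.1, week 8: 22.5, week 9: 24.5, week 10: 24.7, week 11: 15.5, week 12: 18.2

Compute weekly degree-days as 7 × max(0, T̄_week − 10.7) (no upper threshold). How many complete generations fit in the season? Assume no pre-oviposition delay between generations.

3 generations

Weekly DD (7 × max(0, T̄ − 10.7)): 21.0, 112.7, 76.3, 75.6, 60.2, 0.0, 114.8, 82.6, 96.6, 98.0, 33.6, 52.5.
Season total = 823.9 DD.
Complete generations = ⌊823.9 / 232⌋ = 3.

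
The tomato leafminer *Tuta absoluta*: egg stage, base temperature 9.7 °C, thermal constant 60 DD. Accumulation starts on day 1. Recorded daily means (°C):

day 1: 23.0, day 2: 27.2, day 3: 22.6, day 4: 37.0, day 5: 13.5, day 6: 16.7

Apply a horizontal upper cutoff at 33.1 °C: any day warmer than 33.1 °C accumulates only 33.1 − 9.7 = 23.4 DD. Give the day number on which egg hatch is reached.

Daily DD above 9.7 °C (capped at 23.4): 13.3, 17.5, 12.9, 23.4, 3.8, 7.0.
Cumulative: 13.3, 30.8, 43.7, 67.1, 70.9, 77.9.
The total first reaches 60 DD on day 4.

day 4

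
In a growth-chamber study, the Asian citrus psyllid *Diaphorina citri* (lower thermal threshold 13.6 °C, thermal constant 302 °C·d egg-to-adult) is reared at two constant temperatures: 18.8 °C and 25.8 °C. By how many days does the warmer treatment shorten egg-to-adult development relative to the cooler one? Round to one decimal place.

33.3 days

At 18.8 °C: 302 / (18.8 − 13.6) = 302 / 5.2 = 58.077 d.
At 25.8 °C: 302 / (25.8 − 13.6) = 302 / 12.2 = 24.754 d.
Difference = |58.077 − 24.754| = 33.323 ≈ 33.3 days.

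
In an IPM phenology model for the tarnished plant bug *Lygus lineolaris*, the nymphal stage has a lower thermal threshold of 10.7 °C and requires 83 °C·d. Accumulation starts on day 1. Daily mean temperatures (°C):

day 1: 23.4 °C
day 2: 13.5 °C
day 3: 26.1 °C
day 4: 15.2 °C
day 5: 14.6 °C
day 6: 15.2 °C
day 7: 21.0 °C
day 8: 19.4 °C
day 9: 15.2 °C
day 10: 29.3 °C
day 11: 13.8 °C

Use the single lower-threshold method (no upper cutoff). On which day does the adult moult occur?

Daily DD above 10.7 °C: 12.7, 2.8, 15.4, 4.5, 3.9, 4.5, 10.3, 8.7, 4.5, 18.6, 3.1.
Cumulative: 12.7, 15.5, 30.9, 35.4, 39.3, 43.8, 54.1, 62.8, 67.3, 85.9, 89.0.
The total first reaches 83 DD on day 10.

day 10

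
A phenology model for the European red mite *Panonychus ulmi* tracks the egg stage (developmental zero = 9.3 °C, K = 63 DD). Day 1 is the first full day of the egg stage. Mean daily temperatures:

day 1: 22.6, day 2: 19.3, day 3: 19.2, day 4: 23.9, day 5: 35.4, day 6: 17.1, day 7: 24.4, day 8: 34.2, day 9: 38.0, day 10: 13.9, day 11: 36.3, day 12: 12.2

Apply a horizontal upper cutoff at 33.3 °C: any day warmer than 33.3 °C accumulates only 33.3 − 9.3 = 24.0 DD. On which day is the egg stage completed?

Daily DD above 9.3 °C (capped at 24.0): 13.3, 10.0, 9.9, 14.6, 24.0, 7.8, 15.1, 24.0, 24.0, 4.6, 24.0, 2.9.
Cumulative: 13.3, 23.3, 33.2, 47.8, 71.8, 79.6, 94.7, 118.7, 142.7, 147.3, 171.3, 174.2.
The total first reaches 63 DD on day 5.

day 5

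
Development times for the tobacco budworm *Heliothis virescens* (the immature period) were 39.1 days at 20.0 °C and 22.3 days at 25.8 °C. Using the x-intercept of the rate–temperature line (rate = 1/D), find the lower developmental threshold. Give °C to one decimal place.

12.3 °C

Equal thermal constants: D₁(T₁ − T_b) = D₂(T₂ − T_b).
39.1·(20.0 − T_b) = 22.3·(25.8 − T_b)
T_b = (39.1·20.0 − 22.3·25.8) / (39.1 − 22.3) = 206.66 / 16.8 = 12.301 °C ≈ 12.3 °C.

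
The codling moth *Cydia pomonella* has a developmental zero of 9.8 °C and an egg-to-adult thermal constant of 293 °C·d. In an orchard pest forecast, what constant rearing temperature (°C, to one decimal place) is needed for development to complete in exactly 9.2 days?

Required daily accumulation = 293 / 9.2 = 31.848 DD/day.
T = T_base + 31.848 = 9.8 + 31.848 = 41.648 ≈ 41.6 °C.

41.6 °C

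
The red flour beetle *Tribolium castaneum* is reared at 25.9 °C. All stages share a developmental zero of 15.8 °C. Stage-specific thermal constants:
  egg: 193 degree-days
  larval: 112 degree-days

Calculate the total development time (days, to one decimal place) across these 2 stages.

Daily accumulation at 25.9 °C = 25.9 − 15.8 = 10.1 DD/day.
Total K = 193 + 112 = 305 DD.
Total duration = 305 / 10.1 = 30.198 ≈ 30.2 days.

30.2 days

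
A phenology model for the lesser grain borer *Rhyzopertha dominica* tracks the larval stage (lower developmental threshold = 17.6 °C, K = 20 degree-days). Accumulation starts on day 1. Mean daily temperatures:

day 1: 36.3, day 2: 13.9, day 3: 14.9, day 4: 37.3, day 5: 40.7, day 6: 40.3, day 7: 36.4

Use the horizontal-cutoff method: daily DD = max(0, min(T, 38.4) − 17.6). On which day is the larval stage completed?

Daily DD above 17.6 °C (capped at 20.8): 18.7, 0.0, 0.0, 19.7, 20.8, 20.8, 18.8.
Cumulative: 18.7, 18.7, 18.7, 38.4, 59.2, 80.0, 98.8.
The total first reaches 20 DD on day 4.

day 4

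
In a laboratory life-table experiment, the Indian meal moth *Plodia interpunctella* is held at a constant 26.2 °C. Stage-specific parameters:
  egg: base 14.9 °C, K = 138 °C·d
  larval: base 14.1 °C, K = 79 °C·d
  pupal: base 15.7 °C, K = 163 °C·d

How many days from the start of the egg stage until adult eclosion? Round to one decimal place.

34.3 days

egg: 138 / (26.2 − 14.9) = 138 / 11.3 = 12.212 d.
larval: 79 / (26.2 − 14.1) = 79 / 12.1 = 6.529 d.
pupal: 163 / (26.2 − 15.7) = 163 / 10.5 = 15.524 d.
Sum = 34.265 ≈ 34.3 days.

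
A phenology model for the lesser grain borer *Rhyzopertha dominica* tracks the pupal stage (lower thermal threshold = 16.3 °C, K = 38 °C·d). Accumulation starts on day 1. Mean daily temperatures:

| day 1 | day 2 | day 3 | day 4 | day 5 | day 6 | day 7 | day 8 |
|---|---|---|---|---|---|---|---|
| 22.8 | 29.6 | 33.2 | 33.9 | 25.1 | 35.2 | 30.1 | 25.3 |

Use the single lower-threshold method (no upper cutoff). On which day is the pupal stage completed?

day 4

Daily DD above 16.3 °C: 6.5, 13.3, 16.9, 17.6, 8.8, 18.9, 13.8, 9.0.
Cumulative: 6.5, 19.8, 36.7, 54.3, 63.1, 82.0, 95.8, 104.8.
The total first reaches 38 DD on day 4.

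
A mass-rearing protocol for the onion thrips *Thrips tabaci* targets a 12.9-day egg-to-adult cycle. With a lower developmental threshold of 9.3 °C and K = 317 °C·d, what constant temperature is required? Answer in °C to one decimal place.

Required daily accumulation = 317 / 12.9 = 24.574 DD/day.
T = T_base + 24.574 = 9.3 + 24.574 = 33.874 ≈ 33.9 °C.

33.9 °C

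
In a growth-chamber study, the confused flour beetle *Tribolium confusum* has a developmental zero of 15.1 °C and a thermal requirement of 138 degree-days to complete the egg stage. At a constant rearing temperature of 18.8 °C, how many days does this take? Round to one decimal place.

Daily accumulation = 18.8 − 15.1 = 3.7 DD/day.
Duration = 138 / 3.7 = 37.297 ≈ 37.3 days.

37.3 days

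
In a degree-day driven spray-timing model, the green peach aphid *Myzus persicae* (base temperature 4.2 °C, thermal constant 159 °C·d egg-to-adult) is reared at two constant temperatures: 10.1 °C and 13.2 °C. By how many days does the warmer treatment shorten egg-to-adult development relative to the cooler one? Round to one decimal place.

9.3 days

At 10.1 °C: 159 / (10.1 − 4.2) = 159 / 5.9 = 26.949 d.
At 13.2 °C: 159 / (13.2 − 4.2) = 159 / 9.0 = 17.667 d.
Difference = |26.949 − 17.667| = 9.282 ≈ 9.3 days.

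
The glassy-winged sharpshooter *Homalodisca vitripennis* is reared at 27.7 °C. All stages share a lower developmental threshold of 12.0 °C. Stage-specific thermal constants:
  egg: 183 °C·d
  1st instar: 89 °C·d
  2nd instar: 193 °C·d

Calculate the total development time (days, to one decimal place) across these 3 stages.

29.6 days

Daily accumulation at 27.7 °C = 27.7 − 12.0 = 15.7 DD/day.
Total K = 183 + 89 + 193 = 465 DD.
Total duration = 465 / 15.7 = 29.618 ≈ 29.6 days.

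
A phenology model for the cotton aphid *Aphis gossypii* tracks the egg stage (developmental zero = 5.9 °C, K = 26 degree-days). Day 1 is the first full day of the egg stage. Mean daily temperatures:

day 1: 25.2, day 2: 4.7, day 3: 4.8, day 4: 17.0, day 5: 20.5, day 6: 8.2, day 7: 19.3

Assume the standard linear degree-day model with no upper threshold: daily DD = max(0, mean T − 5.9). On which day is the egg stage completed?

Daily DD above 5.9 °C: 19.3, 0.0, 0.0, 11.1, 14.6, 2.3, 13.4.
Cumulative: 19.3, 19.3, 19.3, 30.4, 45.0, 47.3, 60.7.
The total first reaches 26 DD on day 4.

day 4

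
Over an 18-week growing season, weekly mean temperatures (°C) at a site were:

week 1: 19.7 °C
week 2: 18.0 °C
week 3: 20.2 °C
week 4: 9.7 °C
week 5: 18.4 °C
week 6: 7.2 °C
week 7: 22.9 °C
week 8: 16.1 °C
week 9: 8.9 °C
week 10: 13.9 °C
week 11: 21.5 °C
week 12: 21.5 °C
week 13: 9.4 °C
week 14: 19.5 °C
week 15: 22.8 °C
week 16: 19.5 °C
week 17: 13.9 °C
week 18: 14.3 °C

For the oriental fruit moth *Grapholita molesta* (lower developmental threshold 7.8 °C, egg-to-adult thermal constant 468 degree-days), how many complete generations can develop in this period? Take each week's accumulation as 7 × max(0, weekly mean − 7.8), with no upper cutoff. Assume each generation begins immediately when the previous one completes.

Weekly DD (7 × max(0, T̄ − 7.8)): 83.3, 71.4, 86.8, 13.3, 74.2, 0.0, 105.7, 58.1, 7.7, 42.7, 95.9, 95.9, 11.2, 81.9, 105.0, 81.9, 42.7, 45.5.
Season total = 1103.2 DD.
Complete generations = ⌊1103.2 / 468⌋ = 2.

2 generations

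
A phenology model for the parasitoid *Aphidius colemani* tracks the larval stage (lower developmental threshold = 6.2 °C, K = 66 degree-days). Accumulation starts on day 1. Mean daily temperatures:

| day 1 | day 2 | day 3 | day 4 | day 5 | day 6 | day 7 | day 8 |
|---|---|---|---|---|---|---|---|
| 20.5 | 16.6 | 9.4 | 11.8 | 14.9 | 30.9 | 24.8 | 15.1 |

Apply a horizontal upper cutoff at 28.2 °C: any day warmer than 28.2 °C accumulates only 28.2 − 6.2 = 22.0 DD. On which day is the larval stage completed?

day 7

Daily DD above 6.2 °C (capped at 22.0): 14.3, 10.4, 3.2, 5.6, 8.7, 22.0, 18.6, 8.9.
Cumulative: 14.3, 24.7, 27.9, 33.5, 42.2, 64.2, 82.8, 91.7.
The total first reaches 66 DD on day 7.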